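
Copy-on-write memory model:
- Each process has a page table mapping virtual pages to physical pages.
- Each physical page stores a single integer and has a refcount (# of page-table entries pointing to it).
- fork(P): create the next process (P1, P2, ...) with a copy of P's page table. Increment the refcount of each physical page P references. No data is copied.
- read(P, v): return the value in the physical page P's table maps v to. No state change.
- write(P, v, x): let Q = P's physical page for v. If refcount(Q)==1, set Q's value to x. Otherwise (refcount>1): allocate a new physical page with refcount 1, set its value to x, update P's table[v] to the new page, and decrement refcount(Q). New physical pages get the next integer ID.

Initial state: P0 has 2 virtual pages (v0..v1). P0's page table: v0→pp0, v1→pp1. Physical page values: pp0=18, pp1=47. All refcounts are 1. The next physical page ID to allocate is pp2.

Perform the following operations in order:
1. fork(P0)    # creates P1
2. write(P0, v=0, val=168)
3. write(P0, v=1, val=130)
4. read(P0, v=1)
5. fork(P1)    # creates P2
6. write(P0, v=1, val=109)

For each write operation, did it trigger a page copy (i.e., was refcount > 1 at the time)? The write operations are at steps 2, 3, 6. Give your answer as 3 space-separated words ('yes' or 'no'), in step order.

Op 1: fork(P0) -> P1. 2 ppages; refcounts: pp0:2 pp1:2
Op 2: write(P0, v0, 168). refcount(pp0)=2>1 -> COPY to pp2. 3 ppages; refcounts: pp0:1 pp1:2 pp2:1
Op 3: write(P0, v1, 130). refcount(pp1)=2>1 -> COPY to pp3. 4 ppages; refcounts: pp0:1 pp1:1 pp2:1 pp3:1
Op 4: read(P0, v1) -> 130. No state change.
Op 5: fork(P1) -> P2. 4 ppages; refcounts: pp0:2 pp1:2 pp2:1 pp3:1
Op 6: write(P0, v1, 109). refcount(pp3)=1 -> write in place. 4 ppages; refcounts: pp0:2 pp1:2 pp2:1 pp3:1

yes yes no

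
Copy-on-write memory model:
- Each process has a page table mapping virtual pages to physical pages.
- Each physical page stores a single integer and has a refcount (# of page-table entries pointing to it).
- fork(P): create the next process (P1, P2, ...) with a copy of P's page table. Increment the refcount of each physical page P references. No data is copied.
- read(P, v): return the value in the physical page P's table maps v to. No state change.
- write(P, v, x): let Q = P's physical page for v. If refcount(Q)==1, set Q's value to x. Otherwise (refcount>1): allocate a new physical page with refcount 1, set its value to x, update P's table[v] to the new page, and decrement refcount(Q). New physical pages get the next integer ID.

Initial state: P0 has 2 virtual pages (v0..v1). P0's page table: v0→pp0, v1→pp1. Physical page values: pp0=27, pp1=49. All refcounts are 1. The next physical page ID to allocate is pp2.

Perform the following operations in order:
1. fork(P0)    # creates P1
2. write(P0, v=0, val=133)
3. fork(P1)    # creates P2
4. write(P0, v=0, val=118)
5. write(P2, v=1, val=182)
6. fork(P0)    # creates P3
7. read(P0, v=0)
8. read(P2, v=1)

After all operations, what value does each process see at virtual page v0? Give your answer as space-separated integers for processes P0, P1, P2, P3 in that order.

Answer: 118 27 27 118

Derivation:
Op 1: fork(P0) -> P1. 2 ppages; refcounts: pp0:2 pp1:2
Op 2: write(P0, v0, 133). refcount(pp0)=2>1 -> COPY to pp2. 3 ppages; refcounts: pp0:1 pp1:2 pp2:1
Op 3: fork(P1) -> P2. 3 ppages; refcounts: pp0:2 pp1:3 pp2:1
Op 4: write(P0, v0, 118). refcount(pp2)=1 -> write in place. 3 ppages; refcounts: pp0:2 pp1:3 pp2:1
Op 5: write(P2, v1, 182). refcount(pp1)=3>1 -> COPY to pp3. 4 ppages; refcounts: pp0:2 pp1:2 pp2:1 pp3:1
Op 6: fork(P0) -> P3. 4 ppages; refcounts: pp0:2 pp1:3 pp2:2 pp3:1
Op 7: read(P0, v0) -> 118. No state change.
Op 8: read(P2, v1) -> 182. No state change.
P0: v0 -> pp2 = 118
P1: v0 -> pp0 = 27
P2: v0 -> pp0 = 27
P3: v0 -> pp2 = 118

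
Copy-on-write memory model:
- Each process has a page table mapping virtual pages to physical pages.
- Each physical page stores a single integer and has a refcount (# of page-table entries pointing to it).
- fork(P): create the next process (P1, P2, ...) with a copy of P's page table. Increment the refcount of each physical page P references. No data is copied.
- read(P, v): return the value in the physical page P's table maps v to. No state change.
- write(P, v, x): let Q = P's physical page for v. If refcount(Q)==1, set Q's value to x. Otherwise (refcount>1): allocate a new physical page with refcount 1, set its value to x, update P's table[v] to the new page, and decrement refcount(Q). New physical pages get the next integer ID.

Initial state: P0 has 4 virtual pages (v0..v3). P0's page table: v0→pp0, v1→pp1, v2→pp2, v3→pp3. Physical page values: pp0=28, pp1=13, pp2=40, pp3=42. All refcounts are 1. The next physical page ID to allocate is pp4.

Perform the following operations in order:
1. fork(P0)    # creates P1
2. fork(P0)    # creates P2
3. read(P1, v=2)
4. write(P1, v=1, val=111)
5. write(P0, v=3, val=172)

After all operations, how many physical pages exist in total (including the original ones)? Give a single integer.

Op 1: fork(P0) -> P1. 4 ppages; refcounts: pp0:2 pp1:2 pp2:2 pp3:2
Op 2: fork(P0) -> P2. 4 ppages; refcounts: pp0:3 pp1:3 pp2:3 pp3:3
Op 3: read(P1, v2) -> 40. No state change.
Op 4: write(P1, v1, 111). refcount(pp1)=3>1 -> COPY to pp4. 5 ppages; refcounts: pp0:3 pp1:2 pp2:3 pp3:3 pp4:1
Op 5: write(P0, v3, 172). refcount(pp3)=3>1 -> COPY to pp5. 6 ppages; refcounts: pp0:3 pp1:2 pp2:3 pp3:2 pp4:1 pp5:1

Answer: 6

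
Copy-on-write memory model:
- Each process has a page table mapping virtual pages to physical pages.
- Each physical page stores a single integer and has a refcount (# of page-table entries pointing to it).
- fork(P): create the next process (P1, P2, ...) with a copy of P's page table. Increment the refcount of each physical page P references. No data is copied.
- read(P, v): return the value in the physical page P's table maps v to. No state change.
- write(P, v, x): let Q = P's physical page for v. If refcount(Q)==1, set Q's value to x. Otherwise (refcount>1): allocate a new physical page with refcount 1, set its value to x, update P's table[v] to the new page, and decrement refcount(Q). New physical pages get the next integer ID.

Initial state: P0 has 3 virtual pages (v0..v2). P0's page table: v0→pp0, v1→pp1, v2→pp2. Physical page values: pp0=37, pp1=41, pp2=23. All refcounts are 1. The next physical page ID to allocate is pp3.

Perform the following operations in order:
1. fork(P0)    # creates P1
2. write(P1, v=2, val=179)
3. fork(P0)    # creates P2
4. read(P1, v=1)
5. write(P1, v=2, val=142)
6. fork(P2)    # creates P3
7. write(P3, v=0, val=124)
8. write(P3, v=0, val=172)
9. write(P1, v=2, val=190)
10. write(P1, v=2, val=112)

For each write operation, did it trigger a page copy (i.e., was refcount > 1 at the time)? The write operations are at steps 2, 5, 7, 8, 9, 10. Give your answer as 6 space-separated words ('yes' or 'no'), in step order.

Op 1: fork(P0) -> P1. 3 ppages; refcounts: pp0:2 pp1:2 pp2:2
Op 2: write(P1, v2, 179). refcount(pp2)=2>1 -> COPY to pp3. 4 ppages; refcounts: pp0:2 pp1:2 pp2:1 pp3:1
Op 3: fork(P0) -> P2. 4 ppages; refcounts: pp0:3 pp1:3 pp2:2 pp3:1
Op 4: read(P1, v1) -> 41. No state change.
Op 5: write(P1, v2, 142). refcount(pp3)=1 -> write in place. 4 ppages; refcounts: pp0:3 pp1:3 pp2:2 pp3:1
Op 6: fork(P2) -> P3. 4 ppages; refcounts: pp0:4 pp1:4 pp2:3 pp3:1
Op 7: write(P3, v0, 124). refcount(pp0)=4>1 -> COPY to pp4. 5 ppages; refcounts: pp0:3 pp1:4 pp2:3 pp3:1 pp4:1
Op 8: write(P3, v0, 172). refcount(pp4)=1 -> write in place. 5 ppages; refcounts: pp0:3 pp1:4 pp2:3 pp3:1 pp4:1
Op 9: write(P1, v2, 190). refcount(pp3)=1 -> write in place. 5 ppages; refcounts: pp0:3 pp1:4 pp2:3 pp3:1 pp4:1
Op 10: write(P1, v2, 112). refcount(pp3)=1 -> write in place. 5 ppages; refcounts: pp0:3 pp1:4 pp2:3 pp3:1 pp4:1

yes no yes no no no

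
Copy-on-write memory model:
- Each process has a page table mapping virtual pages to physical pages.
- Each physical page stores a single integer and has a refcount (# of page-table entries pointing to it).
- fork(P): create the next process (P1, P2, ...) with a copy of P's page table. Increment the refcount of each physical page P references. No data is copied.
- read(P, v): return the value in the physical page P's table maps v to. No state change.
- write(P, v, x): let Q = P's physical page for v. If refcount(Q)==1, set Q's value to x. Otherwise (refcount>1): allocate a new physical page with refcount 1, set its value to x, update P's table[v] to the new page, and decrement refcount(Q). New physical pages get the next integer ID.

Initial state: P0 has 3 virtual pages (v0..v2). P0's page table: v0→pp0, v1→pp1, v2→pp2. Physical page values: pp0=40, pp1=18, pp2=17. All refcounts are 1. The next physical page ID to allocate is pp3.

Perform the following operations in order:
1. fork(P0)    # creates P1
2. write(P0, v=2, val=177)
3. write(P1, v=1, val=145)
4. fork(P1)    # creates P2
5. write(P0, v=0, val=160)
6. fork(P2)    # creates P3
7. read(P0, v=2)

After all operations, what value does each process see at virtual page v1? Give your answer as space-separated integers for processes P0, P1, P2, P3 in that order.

Op 1: fork(P0) -> P1. 3 ppages; refcounts: pp0:2 pp1:2 pp2:2
Op 2: write(P0, v2, 177). refcount(pp2)=2>1 -> COPY to pp3. 4 ppages; refcounts: pp0:2 pp1:2 pp2:1 pp3:1
Op 3: write(P1, v1, 145). refcount(pp1)=2>1 -> COPY to pp4. 5 ppages; refcounts: pp0:2 pp1:1 pp2:1 pp3:1 pp4:1
Op 4: fork(P1) -> P2. 5 ppages; refcounts: pp0:3 pp1:1 pp2:2 pp3:1 pp4:2
Op 5: write(P0, v0, 160). refcount(pp0)=3>1 -> COPY to pp5. 6 ppages; refcounts: pp0:2 pp1:1 pp2:2 pp3:1 pp4:2 pp5:1
Op 6: fork(P2) -> P3. 6 ppages; refcounts: pp0:3 pp1:1 pp2:3 pp3:1 pp4:3 pp5:1
Op 7: read(P0, v2) -> 177. No state change.
P0: v1 -> pp1 = 18
P1: v1 -> pp4 = 145
P2: v1 -> pp4 = 145
P3: v1 -> pp4 = 145

Answer: 18 145 145 145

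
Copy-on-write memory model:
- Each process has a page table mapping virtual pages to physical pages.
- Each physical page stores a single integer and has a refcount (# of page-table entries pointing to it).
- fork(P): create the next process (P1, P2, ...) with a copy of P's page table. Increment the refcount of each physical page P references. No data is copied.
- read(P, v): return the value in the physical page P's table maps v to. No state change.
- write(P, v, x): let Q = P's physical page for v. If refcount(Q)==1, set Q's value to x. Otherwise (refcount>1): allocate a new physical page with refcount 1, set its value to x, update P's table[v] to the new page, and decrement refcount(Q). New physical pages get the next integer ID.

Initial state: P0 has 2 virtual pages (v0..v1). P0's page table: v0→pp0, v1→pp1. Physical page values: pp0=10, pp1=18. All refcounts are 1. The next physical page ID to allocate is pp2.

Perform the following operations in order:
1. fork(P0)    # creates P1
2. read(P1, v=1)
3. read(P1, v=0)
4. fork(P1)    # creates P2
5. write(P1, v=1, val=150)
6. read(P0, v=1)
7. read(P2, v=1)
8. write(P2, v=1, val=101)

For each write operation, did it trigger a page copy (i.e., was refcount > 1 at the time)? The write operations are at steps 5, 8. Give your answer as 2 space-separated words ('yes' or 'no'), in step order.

Op 1: fork(P0) -> P1. 2 ppages; refcounts: pp0:2 pp1:2
Op 2: read(P1, v1) -> 18. No state change.
Op 3: read(P1, v0) -> 10. No state change.
Op 4: fork(P1) -> P2. 2 ppages; refcounts: pp0:3 pp1:3
Op 5: write(P1, v1, 150). refcount(pp1)=3>1 -> COPY to pp2. 3 ppages; refcounts: pp0:3 pp1:2 pp2:1
Op 6: read(P0, v1) -> 18. No state change.
Op 7: read(P2, v1) -> 18. No state change.
Op 8: write(P2, v1, 101). refcount(pp1)=2>1 -> COPY to pp3. 4 ppages; refcounts: pp0:3 pp1:1 pp2:1 pp3:1

yes yes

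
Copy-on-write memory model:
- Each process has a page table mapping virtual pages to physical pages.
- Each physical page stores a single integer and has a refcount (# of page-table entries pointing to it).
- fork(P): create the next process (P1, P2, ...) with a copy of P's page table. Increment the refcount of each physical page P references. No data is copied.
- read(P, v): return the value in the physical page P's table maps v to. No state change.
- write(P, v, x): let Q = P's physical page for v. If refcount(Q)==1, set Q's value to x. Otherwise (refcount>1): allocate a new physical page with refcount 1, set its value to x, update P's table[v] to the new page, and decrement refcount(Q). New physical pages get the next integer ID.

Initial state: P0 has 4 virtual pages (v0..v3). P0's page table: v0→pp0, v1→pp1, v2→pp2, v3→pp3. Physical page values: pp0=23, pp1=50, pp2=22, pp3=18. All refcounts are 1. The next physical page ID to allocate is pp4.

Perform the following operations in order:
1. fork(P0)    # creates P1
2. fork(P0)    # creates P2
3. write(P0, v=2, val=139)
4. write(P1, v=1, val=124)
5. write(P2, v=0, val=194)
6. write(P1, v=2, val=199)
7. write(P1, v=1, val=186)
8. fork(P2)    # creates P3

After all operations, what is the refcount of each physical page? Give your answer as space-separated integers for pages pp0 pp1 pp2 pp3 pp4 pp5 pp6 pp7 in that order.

Op 1: fork(P0) -> P1. 4 ppages; refcounts: pp0:2 pp1:2 pp2:2 pp3:2
Op 2: fork(P0) -> P2. 4 ppages; refcounts: pp0:3 pp1:3 pp2:3 pp3:3
Op 3: write(P0, v2, 139). refcount(pp2)=3>1 -> COPY to pp4. 5 ppages; refcounts: pp0:3 pp1:3 pp2:2 pp3:3 pp4:1
Op 4: write(P1, v1, 124). refcount(pp1)=3>1 -> COPY to pp5. 6 ppages; refcounts: pp0:3 pp1:2 pp2:2 pp3:3 pp4:1 pp5:1
Op 5: write(P2, v0, 194). refcount(pp0)=3>1 -> COPY to pp6. 7 ppages; refcounts: pp0:2 pp1:2 pp2:2 pp3:3 pp4:1 pp5:1 pp6:1
Op 6: write(P1, v2, 199). refcount(pp2)=2>1 -> COPY to pp7. 8 ppages; refcounts: pp0:2 pp1:2 pp2:1 pp3:3 pp4:1 pp5:1 pp6:1 pp7:1
Op 7: write(P1, v1, 186). refcount(pp5)=1 -> write in place. 8 ppages; refcounts: pp0:2 pp1:2 pp2:1 pp3:3 pp4:1 pp5:1 pp6:1 pp7:1
Op 8: fork(P2) -> P3. 8 ppages; refcounts: pp0:2 pp1:3 pp2:2 pp3:4 pp4:1 pp5:1 pp6:2 pp7:1

Answer: 2 3 2 4 1 1 2 1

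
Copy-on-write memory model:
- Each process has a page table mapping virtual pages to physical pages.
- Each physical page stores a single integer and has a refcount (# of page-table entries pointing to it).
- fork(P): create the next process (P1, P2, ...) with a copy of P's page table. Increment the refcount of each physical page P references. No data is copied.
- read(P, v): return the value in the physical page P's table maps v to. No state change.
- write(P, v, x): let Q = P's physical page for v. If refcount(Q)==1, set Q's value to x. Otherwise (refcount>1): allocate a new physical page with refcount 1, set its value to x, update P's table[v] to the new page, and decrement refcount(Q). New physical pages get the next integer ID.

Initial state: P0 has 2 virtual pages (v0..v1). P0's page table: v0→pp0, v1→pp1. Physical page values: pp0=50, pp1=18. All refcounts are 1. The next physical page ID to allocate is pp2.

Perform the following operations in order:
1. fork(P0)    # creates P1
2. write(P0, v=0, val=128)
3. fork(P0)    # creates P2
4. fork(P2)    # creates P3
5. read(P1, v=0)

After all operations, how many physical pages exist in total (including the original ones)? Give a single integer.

Answer: 3

Derivation:
Op 1: fork(P0) -> P1. 2 ppages; refcounts: pp0:2 pp1:2
Op 2: write(P0, v0, 128). refcount(pp0)=2>1 -> COPY to pp2. 3 ppages; refcounts: pp0:1 pp1:2 pp2:1
Op 3: fork(P0) -> P2. 3 ppages; refcounts: pp0:1 pp1:3 pp2:2
Op 4: fork(P2) -> P3. 3 ppages; refcounts: pp0:1 pp1:4 pp2:3
Op 5: read(P1, v0) -> 50. No state change.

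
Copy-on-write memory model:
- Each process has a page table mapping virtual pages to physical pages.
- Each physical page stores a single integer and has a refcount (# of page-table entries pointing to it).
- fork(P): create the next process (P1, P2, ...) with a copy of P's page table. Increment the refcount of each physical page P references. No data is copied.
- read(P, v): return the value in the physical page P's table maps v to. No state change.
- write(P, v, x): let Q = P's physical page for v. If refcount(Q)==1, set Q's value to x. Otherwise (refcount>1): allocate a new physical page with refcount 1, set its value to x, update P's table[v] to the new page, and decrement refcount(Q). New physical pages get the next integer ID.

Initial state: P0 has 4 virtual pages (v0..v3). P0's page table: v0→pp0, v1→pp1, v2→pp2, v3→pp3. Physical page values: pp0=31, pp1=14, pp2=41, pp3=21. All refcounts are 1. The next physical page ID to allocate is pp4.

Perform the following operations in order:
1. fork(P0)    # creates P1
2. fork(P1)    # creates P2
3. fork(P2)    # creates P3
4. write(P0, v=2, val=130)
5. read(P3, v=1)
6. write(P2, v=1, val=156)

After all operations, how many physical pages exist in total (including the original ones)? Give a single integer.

Op 1: fork(P0) -> P1. 4 ppages; refcounts: pp0:2 pp1:2 pp2:2 pp3:2
Op 2: fork(P1) -> P2. 4 ppages; refcounts: pp0:3 pp1:3 pp2:3 pp3:3
Op 3: fork(P2) -> P3. 4 ppages; refcounts: pp0:4 pp1:4 pp2:4 pp3:4
Op 4: write(P0, v2, 130). refcount(pp2)=4>1 -> COPY to pp4. 5 ppages; refcounts: pp0:4 pp1:4 pp2:3 pp3:4 pp4:1
Op 5: read(P3, v1) -> 14. No state change.
Op 6: write(P2, v1, 156). refcount(pp1)=4>1 -> COPY to pp5. 6 ppages; refcounts: pp0:4 pp1:3 pp2:3 pp3:4 pp4:1 pp5:1

Answer: 6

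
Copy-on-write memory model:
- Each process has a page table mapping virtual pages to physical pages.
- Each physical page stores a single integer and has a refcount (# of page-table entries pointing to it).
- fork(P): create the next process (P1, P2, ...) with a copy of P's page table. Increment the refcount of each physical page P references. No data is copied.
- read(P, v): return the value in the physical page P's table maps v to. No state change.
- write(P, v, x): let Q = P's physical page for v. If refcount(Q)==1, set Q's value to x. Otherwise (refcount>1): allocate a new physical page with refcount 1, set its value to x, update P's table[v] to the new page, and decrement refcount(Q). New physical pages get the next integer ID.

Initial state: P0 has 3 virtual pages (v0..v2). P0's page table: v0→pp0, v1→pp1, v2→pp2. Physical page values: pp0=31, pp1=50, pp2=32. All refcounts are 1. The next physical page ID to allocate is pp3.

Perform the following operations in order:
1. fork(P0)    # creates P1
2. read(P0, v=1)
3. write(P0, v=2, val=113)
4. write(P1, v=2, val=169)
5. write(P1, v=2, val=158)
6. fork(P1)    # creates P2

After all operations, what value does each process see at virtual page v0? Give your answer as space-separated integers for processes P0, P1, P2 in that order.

Answer: 31 31 31

Derivation:
Op 1: fork(P0) -> P1. 3 ppages; refcounts: pp0:2 pp1:2 pp2:2
Op 2: read(P0, v1) -> 50. No state change.
Op 3: write(P0, v2, 113). refcount(pp2)=2>1 -> COPY to pp3. 4 ppages; refcounts: pp0:2 pp1:2 pp2:1 pp3:1
Op 4: write(P1, v2, 169). refcount(pp2)=1 -> write in place. 4 ppages; refcounts: pp0:2 pp1:2 pp2:1 pp3:1
Op 5: write(P1, v2, 158). refcount(pp2)=1 -> write in place. 4 ppages; refcounts: pp0:2 pp1:2 pp2:1 pp3:1
Op 6: fork(P1) -> P2. 4 ppages; refcounts: pp0:3 pp1:3 pp2:2 pp3:1
P0: v0 -> pp0 = 31
P1: v0 -> pp0 = 31
P2: v0 -> pp0 = 31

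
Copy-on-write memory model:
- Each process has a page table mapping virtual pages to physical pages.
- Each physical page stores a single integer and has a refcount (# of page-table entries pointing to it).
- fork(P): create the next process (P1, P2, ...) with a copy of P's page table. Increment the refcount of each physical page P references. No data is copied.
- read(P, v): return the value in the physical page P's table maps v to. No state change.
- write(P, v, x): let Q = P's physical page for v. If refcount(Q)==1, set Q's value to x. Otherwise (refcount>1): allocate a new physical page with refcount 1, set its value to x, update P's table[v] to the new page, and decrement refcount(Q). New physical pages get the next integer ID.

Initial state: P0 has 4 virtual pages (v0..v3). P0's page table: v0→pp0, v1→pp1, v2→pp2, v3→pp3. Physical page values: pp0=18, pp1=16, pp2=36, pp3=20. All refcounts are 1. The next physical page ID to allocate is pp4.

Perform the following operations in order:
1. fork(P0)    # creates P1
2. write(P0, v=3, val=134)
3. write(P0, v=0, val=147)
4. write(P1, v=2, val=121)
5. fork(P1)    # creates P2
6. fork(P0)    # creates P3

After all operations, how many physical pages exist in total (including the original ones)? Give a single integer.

Op 1: fork(P0) -> P1. 4 ppages; refcounts: pp0:2 pp1:2 pp2:2 pp3:2
Op 2: write(P0, v3, 134). refcount(pp3)=2>1 -> COPY to pp4. 5 ppages; refcounts: pp0:2 pp1:2 pp2:2 pp3:1 pp4:1
Op 3: write(P0, v0, 147). refcount(pp0)=2>1 -> COPY to pp5. 6 ppages; refcounts: pp0:1 pp1:2 pp2:2 pp3:1 pp4:1 pp5:1
Op 4: write(P1, v2, 121). refcount(pp2)=2>1 -> COPY to pp6. 7 ppages; refcounts: pp0:1 pp1:2 pp2:1 pp3:1 pp4:1 pp5:1 pp6:1
Op 5: fork(P1) -> P2. 7 ppages; refcounts: pp0:2 pp1:3 pp2:1 pp3:2 pp4:1 pp5:1 pp6:2
Op 6: fork(P0) -> P3. 7 ppages; refcounts: pp0:2 pp1:4 pp2:2 pp3:2 pp4:2 pp5:2 pp6:2

Answer: 7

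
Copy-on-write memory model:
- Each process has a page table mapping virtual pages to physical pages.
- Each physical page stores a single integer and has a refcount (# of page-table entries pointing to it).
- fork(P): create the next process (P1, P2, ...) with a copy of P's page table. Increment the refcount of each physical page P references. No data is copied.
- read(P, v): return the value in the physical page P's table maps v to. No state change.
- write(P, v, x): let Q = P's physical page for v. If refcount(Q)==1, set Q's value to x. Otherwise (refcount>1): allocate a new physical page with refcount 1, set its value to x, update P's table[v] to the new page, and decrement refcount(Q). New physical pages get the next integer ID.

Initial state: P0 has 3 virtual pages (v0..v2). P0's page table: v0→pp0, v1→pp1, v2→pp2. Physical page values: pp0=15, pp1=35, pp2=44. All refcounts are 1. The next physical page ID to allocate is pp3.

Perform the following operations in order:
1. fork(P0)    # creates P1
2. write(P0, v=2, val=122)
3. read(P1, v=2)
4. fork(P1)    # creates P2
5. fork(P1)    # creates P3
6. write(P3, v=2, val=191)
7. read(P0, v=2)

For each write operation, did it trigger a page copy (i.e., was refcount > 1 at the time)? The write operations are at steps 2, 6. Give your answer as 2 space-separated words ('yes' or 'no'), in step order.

Op 1: fork(P0) -> P1. 3 ppages; refcounts: pp0:2 pp1:2 pp2:2
Op 2: write(P0, v2, 122). refcount(pp2)=2>1 -> COPY to pp3. 4 ppages; refcounts: pp0:2 pp1:2 pp2:1 pp3:1
Op 3: read(P1, v2) -> 44. No state change.
Op 4: fork(P1) -> P2. 4 ppages; refcounts: pp0:3 pp1:3 pp2:2 pp3:1
Op 5: fork(P1) -> P3. 4 ppages; refcounts: pp0:4 pp1:4 pp2:3 pp3:1
Op 6: write(P3, v2, 191). refcount(pp2)=3>1 -> COPY to pp4. 5 ppages; refcounts: pp0:4 pp1:4 pp2:2 pp3:1 pp4:1
Op 7: read(P0, v2) -> 122. No state change.

yes yes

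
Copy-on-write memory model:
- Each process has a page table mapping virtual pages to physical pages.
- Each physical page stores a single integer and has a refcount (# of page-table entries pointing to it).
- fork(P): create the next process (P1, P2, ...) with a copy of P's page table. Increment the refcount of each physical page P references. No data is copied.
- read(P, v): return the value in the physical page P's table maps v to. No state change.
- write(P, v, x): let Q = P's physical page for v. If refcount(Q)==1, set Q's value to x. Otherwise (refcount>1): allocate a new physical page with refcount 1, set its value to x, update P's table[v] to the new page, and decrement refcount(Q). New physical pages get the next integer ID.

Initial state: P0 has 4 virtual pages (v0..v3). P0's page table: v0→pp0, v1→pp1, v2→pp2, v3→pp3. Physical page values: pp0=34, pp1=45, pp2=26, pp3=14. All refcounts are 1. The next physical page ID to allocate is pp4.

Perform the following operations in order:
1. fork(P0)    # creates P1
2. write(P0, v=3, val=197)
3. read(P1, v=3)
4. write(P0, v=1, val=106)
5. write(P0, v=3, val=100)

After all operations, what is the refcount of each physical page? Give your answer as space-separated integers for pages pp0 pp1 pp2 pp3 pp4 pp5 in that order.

Answer: 2 1 2 1 1 1

Derivation:
Op 1: fork(P0) -> P1. 4 ppages; refcounts: pp0:2 pp1:2 pp2:2 pp3:2
Op 2: write(P0, v3, 197). refcount(pp3)=2>1 -> COPY to pp4. 5 ppages; refcounts: pp0:2 pp1:2 pp2:2 pp3:1 pp4:1
Op 3: read(P1, v3) -> 14. No state change.
Op 4: write(P0, v1, 106). refcount(pp1)=2>1 -> COPY to pp5. 6 ppages; refcounts: pp0:2 pp1:1 pp2:2 pp3:1 pp4:1 pp5:1
Op 5: write(P0, v3, 100). refcount(pp4)=1 -> write in place. 6 ppages; refcounts: pp0:2 pp1:1 pp2:2 pp3:1 pp4:1 pp5:1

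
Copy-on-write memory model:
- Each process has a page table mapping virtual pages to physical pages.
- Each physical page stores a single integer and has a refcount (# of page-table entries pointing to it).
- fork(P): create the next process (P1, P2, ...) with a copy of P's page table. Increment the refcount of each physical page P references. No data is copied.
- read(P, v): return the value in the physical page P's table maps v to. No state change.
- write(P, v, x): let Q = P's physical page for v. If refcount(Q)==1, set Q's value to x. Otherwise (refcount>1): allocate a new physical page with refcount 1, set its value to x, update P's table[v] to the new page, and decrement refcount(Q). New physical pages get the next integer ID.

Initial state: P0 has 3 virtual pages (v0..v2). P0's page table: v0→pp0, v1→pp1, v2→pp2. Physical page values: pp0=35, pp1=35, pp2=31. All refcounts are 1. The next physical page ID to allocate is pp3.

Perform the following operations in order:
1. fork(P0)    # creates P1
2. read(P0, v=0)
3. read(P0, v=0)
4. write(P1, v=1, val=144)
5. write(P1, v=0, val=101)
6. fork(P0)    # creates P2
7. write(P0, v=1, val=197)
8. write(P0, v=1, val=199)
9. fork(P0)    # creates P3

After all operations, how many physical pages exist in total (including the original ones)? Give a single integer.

Answer: 6

Derivation:
Op 1: fork(P0) -> P1. 3 ppages; refcounts: pp0:2 pp1:2 pp2:2
Op 2: read(P0, v0) -> 35. No state change.
Op 3: read(P0, v0) -> 35. No state change.
Op 4: write(P1, v1, 144). refcount(pp1)=2>1 -> COPY to pp3. 4 ppages; refcounts: pp0:2 pp1:1 pp2:2 pp3:1
Op 5: write(P1, v0, 101). refcount(pp0)=2>1 -> COPY to pp4. 5 ppages; refcounts: pp0:1 pp1:1 pp2:2 pp3:1 pp4:1
Op 6: fork(P0) -> P2. 5 ppages; refcounts: pp0:2 pp1:2 pp2:3 pp3:1 pp4:1
Op 7: write(P0, v1, 197). refcount(pp1)=2>1 -> COPY to pp5. 6 ppages; refcounts: pp0:2 pp1:1 pp2:3 pp3:1 pp4:1 pp5:1
Op 8: write(P0, v1, 199). refcount(pp5)=1 -> write in place. 6 ppages; refcounts: pp0:2 pp1:1 pp2:3 pp3:1 pp4:1 pp5:1
Op 9: fork(P0) -> P3. 6 ppages; refcounts: pp0:3 pp1:1 pp2:4 pp3:1 pp4:1 pp5:2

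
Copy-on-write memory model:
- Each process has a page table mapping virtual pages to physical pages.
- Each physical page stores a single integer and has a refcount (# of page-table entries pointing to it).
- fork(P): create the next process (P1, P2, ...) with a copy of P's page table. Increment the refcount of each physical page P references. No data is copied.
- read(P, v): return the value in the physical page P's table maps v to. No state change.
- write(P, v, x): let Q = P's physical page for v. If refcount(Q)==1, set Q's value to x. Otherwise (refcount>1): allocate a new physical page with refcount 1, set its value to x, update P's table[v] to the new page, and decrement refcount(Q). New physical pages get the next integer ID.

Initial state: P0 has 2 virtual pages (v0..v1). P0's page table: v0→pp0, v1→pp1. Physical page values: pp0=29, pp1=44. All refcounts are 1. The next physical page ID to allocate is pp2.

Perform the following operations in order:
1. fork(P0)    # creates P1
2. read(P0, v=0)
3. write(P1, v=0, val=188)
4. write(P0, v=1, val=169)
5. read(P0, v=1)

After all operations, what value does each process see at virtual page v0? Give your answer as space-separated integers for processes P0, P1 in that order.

Answer: 29 188

Derivation:
Op 1: fork(P0) -> P1. 2 ppages; refcounts: pp0:2 pp1:2
Op 2: read(P0, v0) -> 29. No state change.
Op 3: write(P1, v0, 188). refcount(pp0)=2>1 -> COPY to pp2. 3 ppages; refcounts: pp0:1 pp1:2 pp2:1
Op 4: write(P0, v1, 169). refcount(pp1)=2>1 -> COPY to pp3. 4 ppages; refcounts: pp0:1 pp1:1 pp2:1 pp3:1
Op 5: read(P0, v1) -> 169. No state change.
P0: v0 -> pp0 = 29
P1: v0 -> pp2 = 188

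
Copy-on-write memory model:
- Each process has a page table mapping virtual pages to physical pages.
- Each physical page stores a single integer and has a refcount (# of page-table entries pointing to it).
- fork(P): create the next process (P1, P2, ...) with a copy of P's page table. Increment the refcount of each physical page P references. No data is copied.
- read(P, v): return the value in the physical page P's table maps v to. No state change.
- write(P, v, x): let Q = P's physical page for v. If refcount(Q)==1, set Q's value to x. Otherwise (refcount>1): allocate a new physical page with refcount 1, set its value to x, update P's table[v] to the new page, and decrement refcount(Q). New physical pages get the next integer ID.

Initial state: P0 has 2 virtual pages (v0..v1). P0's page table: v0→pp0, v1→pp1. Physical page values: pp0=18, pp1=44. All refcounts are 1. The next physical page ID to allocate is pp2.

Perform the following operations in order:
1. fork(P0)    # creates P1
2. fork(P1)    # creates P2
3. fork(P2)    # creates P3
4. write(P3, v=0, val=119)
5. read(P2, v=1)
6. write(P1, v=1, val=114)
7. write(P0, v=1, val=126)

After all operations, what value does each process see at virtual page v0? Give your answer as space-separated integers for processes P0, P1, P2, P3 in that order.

Answer: 18 18 18 119

Derivation:
Op 1: fork(P0) -> P1. 2 ppages; refcounts: pp0:2 pp1:2
Op 2: fork(P1) -> P2. 2 ppages; refcounts: pp0:3 pp1:3
Op 3: fork(P2) -> P3. 2 ppages; refcounts: pp0:4 pp1:4
Op 4: write(P3, v0, 119). refcount(pp0)=4>1 -> COPY to pp2. 3 ppages; refcounts: pp0:3 pp1:4 pp2:1
Op 5: read(P2, v1) -> 44. No state change.
Op 6: write(P1, v1, 114). refcount(pp1)=4>1 -> COPY to pp3. 4 ppages; refcounts: pp0:3 pp1:3 pp2:1 pp3:1
Op 7: write(P0, v1, 126). refcount(pp1)=3>1 -> COPY to pp4. 5 ppages; refcounts: pp0:3 pp1:2 pp2:1 pp3:1 pp4:1
P0: v0 -> pp0 = 18
P1: v0 -> pp0 = 18
P2: v0 -> pp0 = 18
P3: v0 -> pp2 = 119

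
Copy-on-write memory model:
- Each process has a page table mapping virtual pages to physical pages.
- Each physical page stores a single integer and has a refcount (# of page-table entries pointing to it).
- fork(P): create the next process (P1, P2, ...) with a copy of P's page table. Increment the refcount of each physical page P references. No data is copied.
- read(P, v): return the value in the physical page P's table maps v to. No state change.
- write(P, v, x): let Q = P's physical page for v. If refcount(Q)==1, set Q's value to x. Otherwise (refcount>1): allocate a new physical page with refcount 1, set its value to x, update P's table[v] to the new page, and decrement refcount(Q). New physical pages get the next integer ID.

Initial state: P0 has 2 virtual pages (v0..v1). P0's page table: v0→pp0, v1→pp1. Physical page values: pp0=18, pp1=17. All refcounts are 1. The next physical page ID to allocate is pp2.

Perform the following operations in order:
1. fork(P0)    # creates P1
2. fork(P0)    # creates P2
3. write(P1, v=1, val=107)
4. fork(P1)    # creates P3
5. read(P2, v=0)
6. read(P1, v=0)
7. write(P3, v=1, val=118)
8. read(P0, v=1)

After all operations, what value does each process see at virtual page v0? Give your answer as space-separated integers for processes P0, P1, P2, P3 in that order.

Op 1: fork(P0) -> P1. 2 ppages; refcounts: pp0:2 pp1:2
Op 2: fork(P0) -> P2. 2 ppages; refcounts: pp0:3 pp1:3
Op 3: write(P1, v1, 107). refcount(pp1)=3>1 -> COPY to pp2. 3 ppages; refcounts: pp0:3 pp1:2 pp2:1
Op 4: fork(P1) -> P3. 3 ppages; refcounts: pp0:4 pp1:2 pp2:2
Op 5: read(P2, v0) -> 18. No state change.
Op 6: read(P1, v0) -> 18. No state change.
Op 7: write(P3, v1, 118). refcount(pp2)=2>1 -> COPY to pp3. 4 ppages; refcounts: pp0:4 pp1:2 pp2:1 pp3:1
Op 8: read(P0, v1) -> 17. No state change.
P0: v0 -> pp0 = 18
P1: v0 -> pp0 = 18
P2: v0 -> pp0 = 18
P3: v0 -> pp0 = 18

Answer: 18 18 18 18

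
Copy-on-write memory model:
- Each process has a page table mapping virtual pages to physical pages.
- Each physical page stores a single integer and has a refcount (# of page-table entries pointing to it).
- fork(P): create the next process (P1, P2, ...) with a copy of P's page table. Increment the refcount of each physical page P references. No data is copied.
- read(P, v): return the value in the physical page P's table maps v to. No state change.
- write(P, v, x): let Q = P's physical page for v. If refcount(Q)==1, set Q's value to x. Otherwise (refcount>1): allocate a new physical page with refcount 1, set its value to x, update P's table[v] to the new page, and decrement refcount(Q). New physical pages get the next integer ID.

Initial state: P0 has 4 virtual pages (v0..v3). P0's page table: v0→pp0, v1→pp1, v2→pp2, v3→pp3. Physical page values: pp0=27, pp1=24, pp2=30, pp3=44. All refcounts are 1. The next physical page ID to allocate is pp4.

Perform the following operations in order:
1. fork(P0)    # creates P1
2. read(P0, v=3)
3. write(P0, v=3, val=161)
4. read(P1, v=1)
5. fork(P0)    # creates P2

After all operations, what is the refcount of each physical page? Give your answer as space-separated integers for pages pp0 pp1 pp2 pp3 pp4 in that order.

Op 1: fork(P0) -> P1. 4 ppages; refcounts: pp0:2 pp1:2 pp2:2 pp3:2
Op 2: read(P0, v3) -> 44. No state change.
Op 3: write(P0, v3, 161). refcount(pp3)=2>1 -> COPY to pp4. 5 ppages; refcounts: pp0:2 pp1:2 pp2:2 pp3:1 pp4:1
Op 4: read(P1, v1) -> 24. No state change.
Op 5: fork(P0) -> P2. 5 ppages; refcounts: pp0:3 pp1:3 pp2:3 pp3:1 pp4:2

Answer: 3 3 3 1 2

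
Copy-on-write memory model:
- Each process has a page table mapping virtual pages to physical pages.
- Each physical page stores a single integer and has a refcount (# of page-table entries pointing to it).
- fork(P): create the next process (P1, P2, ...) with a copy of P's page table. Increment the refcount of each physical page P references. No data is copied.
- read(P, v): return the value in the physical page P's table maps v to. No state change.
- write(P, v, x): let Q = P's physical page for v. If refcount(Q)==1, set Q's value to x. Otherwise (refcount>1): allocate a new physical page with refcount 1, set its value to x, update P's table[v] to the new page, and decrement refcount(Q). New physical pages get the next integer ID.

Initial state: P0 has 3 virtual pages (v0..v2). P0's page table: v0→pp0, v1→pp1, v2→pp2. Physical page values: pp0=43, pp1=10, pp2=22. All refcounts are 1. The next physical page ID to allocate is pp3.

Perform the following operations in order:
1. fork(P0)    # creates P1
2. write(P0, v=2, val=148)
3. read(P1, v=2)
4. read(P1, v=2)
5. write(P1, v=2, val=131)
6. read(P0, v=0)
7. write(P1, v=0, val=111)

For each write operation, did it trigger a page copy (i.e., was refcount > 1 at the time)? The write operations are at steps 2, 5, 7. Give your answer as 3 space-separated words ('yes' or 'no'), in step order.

Op 1: fork(P0) -> P1. 3 ppages; refcounts: pp0:2 pp1:2 pp2:2
Op 2: write(P0, v2, 148). refcount(pp2)=2>1 -> COPY to pp3. 4 ppages; refcounts: pp0:2 pp1:2 pp2:1 pp3:1
Op 3: read(P1, v2) -> 22. No state change.
Op 4: read(P1, v2) -> 22. No state change.
Op 5: write(P1, v2, 131). refcount(pp2)=1 -> write in place. 4 ppages; refcounts: pp0:2 pp1:2 pp2:1 pp3:1
Op 6: read(P0, v0) -> 43. No state change.
Op 7: write(P1, v0, 111). refcount(pp0)=2>1 -> COPY to pp4. 5 ppages; refcounts: pp0:1 pp1:2 pp2:1 pp3:1 pp4:1

yes no yes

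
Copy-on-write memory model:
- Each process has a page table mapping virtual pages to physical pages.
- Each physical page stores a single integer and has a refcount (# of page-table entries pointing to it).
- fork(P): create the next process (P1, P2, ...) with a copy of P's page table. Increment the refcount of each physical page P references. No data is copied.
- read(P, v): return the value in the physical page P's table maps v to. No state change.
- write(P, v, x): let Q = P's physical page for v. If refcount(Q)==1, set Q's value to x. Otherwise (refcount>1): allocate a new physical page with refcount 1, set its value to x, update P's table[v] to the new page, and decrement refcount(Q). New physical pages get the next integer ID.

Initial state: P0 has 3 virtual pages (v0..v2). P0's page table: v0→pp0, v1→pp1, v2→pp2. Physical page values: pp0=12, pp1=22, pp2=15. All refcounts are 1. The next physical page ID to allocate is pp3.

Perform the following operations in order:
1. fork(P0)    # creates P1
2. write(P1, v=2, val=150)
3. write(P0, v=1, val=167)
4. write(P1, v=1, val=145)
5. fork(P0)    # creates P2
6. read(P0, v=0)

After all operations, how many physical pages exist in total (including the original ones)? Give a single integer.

Answer: 5

Derivation:
Op 1: fork(P0) -> P1. 3 ppages; refcounts: pp0:2 pp1:2 pp2:2
Op 2: write(P1, v2, 150). refcount(pp2)=2>1 -> COPY to pp3. 4 ppages; refcounts: pp0:2 pp1:2 pp2:1 pp3:1
Op 3: write(P0, v1, 167). refcount(pp1)=2>1 -> COPY to pp4. 5 ppages; refcounts: pp0:2 pp1:1 pp2:1 pp3:1 pp4:1
Op 4: write(P1, v1, 145). refcount(pp1)=1 -> write in place. 5 ppages; refcounts: pp0:2 pp1:1 pp2:1 pp3:1 pp4:1
Op 5: fork(P0) -> P2. 5 ppages; refcounts: pp0:3 pp1:1 pp2:2 pp3:1 pp4:2
Op 6: read(P0, v0) -> 12. No state change.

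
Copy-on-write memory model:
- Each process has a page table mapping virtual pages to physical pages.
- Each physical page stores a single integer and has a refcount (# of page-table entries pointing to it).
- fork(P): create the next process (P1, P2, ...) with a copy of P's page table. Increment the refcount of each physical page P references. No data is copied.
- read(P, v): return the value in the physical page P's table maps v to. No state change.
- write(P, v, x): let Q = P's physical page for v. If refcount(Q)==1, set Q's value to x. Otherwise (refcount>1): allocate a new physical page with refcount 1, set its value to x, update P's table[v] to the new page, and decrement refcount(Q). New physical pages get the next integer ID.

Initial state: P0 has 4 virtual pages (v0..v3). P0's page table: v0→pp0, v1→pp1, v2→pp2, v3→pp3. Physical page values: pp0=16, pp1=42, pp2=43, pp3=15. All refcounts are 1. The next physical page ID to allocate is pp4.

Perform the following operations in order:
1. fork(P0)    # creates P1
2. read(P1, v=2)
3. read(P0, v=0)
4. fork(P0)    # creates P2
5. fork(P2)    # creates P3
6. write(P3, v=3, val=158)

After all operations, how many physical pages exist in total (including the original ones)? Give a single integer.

Answer: 5

Derivation:
Op 1: fork(P0) -> P1. 4 ppages; refcounts: pp0:2 pp1:2 pp2:2 pp3:2
Op 2: read(P1, v2) -> 43. No state change.
Op 3: read(P0, v0) -> 16. No state change.
Op 4: fork(P0) -> P2. 4 ppages; refcounts: pp0:3 pp1:3 pp2:3 pp3:3
Op 5: fork(P2) -> P3. 4 ppages; refcounts: pp0:4 pp1:4 pp2:4 pp3:4
Op 6: write(P3, v3, 158). refcount(pp3)=4>1 -> COPY to pp4. 5 ppages; refcounts: pp0:4 pp1:4 pp2:4 pp3:3 pp4:1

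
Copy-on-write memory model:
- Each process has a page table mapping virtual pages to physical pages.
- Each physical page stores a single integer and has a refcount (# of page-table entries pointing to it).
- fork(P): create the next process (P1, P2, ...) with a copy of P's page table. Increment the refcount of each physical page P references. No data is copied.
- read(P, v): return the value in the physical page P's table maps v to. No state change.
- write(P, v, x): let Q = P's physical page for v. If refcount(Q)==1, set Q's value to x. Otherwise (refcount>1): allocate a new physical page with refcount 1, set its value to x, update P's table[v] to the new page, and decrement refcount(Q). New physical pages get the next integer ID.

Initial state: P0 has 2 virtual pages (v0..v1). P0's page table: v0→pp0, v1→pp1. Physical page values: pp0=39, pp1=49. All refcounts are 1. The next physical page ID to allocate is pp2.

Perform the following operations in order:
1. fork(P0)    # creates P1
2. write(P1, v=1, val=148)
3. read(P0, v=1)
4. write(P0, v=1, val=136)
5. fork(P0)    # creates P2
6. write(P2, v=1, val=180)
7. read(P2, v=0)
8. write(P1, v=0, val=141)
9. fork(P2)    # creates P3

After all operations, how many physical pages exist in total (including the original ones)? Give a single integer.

Op 1: fork(P0) -> P1. 2 ppages; refcounts: pp0:2 pp1:2
Op 2: write(P1, v1, 148). refcount(pp1)=2>1 -> COPY to pp2. 3 ppages; refcounts: pp0:2 pp1:1 pp2:1
Op 3: read(P0, v1) -> 49. No state change.
Op 4: write(P0, v1, 136). refcount(pp1)=1 -> write in place. 3 ppages; refcounts: pp0:2 pp1:1 pp2:1
Op 5: fork(P0) -> P2. 3 ppages; refcounts: pp0:3 pp1:2 pp2:1
Op 6: write(P2, v1, 180). refcount(pp1)=2>1 -> COPY to pp3. 4 ppages; refcounts: pp0:3 pp1:1 pp2:1 pp3:1
Op 7: read(P2, v0) -> 39. No state change.
Op 8: write(P1, v0, 141). refcount(pp0)=3>1 -> COPY to pp4. 5 ppages; refcounts: pp0:2 pp1:1 pp2:1 pp3:1 pp4:1
Op 9: fork(P2) -> P3. 5 ppages; refcounts: pp0:3 pp1:1 pp2:1 pp3:2 pp4:1

Answer: 5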